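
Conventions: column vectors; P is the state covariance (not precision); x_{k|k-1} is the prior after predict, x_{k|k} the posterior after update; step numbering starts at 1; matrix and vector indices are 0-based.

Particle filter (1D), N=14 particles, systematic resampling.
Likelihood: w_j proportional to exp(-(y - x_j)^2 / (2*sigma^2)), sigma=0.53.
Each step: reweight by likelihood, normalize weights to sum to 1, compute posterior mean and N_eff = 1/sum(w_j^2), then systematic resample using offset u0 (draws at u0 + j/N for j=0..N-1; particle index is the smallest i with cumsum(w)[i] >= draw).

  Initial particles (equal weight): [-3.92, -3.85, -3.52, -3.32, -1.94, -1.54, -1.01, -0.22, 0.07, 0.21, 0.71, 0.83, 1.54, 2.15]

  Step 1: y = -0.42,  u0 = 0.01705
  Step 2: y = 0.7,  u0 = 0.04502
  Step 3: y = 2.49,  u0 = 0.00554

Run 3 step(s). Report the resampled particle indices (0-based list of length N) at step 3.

resampled_idx = [4, 11, 11, 11, 11, 11, 12, 12, 12, 12, 13, 13, 13, 13]

step 1: w=[0.0000, 0.0000, 0.0000, 0.0000, 0.0056, 0.0369, 0.1853, 0.3206, 0.2245, 0.1699, 0.0355, 0.0213, 0.0004, 0.0000]  mean=-0.2306  Neff=4.5559  idx=[5, 6, 6, 7, 7, 7, 7, 7, 8, 8, 8, 9, 9, 10]
step 2: w=[0.0000, 0.0011, 0.0011, 0.0452, 0.0452, 0.0452, 0.0452, 0.0452, 0.1006, 0.1006, 0.1006, 0.1330, 0.1330, 0.2039]  mean=0.1697  Neff=8.5081  idx=[3, 5, 7, 8, 9, 9, 10, 11, 11, 12, 12, 13, 13, 13]
step 3: w=[0.0002, 0.0002, 0.0002, 0.0027, 0.0027, 0.0027, 0.0027, 0.0086, 0.0086, 0.0086, 0.0086, 0.3182, 0.3182, 0.3182]  mean=0.6855  Neff=3.2894  idx=[4, 11, 11, 11, 11, 11, 12, 12, 12, 12, 13, 13, 13, 13]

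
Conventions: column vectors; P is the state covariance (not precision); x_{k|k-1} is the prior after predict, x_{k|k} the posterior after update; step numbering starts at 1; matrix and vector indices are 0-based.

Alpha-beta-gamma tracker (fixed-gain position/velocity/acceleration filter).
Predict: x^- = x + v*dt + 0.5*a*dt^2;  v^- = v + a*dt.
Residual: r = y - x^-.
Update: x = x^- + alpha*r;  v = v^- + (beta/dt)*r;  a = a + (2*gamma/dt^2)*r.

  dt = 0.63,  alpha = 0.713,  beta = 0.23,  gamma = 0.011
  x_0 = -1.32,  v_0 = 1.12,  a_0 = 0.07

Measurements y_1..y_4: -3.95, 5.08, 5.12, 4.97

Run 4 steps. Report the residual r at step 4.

resid = -2.1122

step 1: x_pred=-0.6005  r=-3.3495  x^+=-2.9887  v^+=-0.0587  a^+=-0.1157
step 2: x_pred=-3.0486  r=8.1286  x^+=2.7471  v^+=2.8360  a^+=0.3349
step 3: x_pred=4.6002  r=0.5198  x^+=4.9708  v^+=3.2368  a^+=0.3637
step 4: x_pred=7.0822  r=-2.1122  x^+=5.5762  v^+=2.6948  a^+=0.2466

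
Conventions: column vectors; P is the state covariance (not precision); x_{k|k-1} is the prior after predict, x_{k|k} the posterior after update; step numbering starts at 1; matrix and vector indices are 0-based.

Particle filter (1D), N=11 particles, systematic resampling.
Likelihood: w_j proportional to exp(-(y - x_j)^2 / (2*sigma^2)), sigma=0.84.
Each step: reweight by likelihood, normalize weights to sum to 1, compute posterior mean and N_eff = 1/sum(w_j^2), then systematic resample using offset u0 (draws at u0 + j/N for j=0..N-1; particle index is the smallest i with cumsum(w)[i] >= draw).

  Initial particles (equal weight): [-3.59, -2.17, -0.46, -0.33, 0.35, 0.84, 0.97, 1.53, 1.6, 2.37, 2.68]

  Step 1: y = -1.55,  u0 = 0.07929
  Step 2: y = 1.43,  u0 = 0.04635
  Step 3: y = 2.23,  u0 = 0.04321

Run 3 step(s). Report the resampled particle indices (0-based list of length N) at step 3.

step 1: w=[0.0308, 0.4476, 0.2533, 0.2047, 0.0455, 0.0103, 0.0065, 0.0007, 0.0005, 0.0000, 0.0000]  mean=-1.2332  Neff=3.2298  idx=[1, 1, 1, 1, 1, 2, 2, 2, 3, 3, 5]
step 2: w=[0.0001, 0.0001, 0.0001, 0.0001, 0.0001, 0.0640, 0.0640, 0.0640, 0.0896, 0.0896, 0.6285]  mean=0.3796  Neff=2.3623  idx=[5, 7, 8, 9, 10, 10, 10, 10, 10, 10, 10]
step 3: w=[0.0033, 0.0033, 0.0053, 0.0053, 0.1404, 0.1404, 0.1404, 0.1404, 0.1404, 0.1404, 0.1404]  mean=0.8191  Neff=7.2426  idx=[4, 4, 5, 6, 6, 7, 8, 8, 9, 10, 10]

resampled_idx = [4, 4, 5, 6, 6, 7, 8, 8, 9, 10, 10]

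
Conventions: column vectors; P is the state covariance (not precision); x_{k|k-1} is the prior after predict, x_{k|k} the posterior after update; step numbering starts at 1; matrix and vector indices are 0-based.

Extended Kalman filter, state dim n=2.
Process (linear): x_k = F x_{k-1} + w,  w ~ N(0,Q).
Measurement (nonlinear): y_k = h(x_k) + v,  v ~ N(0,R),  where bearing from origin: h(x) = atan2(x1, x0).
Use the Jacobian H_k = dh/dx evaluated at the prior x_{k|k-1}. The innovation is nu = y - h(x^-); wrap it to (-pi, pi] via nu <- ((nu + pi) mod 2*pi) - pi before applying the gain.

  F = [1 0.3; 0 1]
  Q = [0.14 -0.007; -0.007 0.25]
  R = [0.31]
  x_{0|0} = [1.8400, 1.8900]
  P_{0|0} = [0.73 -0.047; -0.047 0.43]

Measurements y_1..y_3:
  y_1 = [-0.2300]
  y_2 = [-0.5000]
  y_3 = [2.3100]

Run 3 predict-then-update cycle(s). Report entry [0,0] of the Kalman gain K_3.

step 1: x^-=[2.4070, 1.8900]  P^-=[0.8805 0.0750; 0.0750 0.6800]  H_jac=[-0.2018 0.2570]  S=[0.3830]  K=[-0.4136; 0.4168]  nu=[-0.8957]  x^+=[2.7775, 1.5167]  P^+=[0.8150 0.1410; 0.1410 0.6135]
step 2: x^-=[3.2325, 1.5167]  P^-=[1.0948 0.3181; 0.3181 0.8635]  H_jac=[-0.1190 0.2535]  S=[0.3618]  K=[-0.1371; 0.5005]  nu=[-0.9387]  x^+=[3.3612, 1.0469]  P^+=[1.0880 0.3429; 0.3429 0.7728]
step 3: x^-=[3.6752, 1.0469]  P^-=[1.5033 0.5677; 0.5677 1.0228]  H_jac=[-0.0717 0.2517]  S=[0.3620]  K=[0.0970; 0.5986]  nu=[2.0325]  x^+=[3.8724, 2.2636]  P^+=[1.4999 0.5467; 0.5467 0.8931]

K[0,0] = 0.0970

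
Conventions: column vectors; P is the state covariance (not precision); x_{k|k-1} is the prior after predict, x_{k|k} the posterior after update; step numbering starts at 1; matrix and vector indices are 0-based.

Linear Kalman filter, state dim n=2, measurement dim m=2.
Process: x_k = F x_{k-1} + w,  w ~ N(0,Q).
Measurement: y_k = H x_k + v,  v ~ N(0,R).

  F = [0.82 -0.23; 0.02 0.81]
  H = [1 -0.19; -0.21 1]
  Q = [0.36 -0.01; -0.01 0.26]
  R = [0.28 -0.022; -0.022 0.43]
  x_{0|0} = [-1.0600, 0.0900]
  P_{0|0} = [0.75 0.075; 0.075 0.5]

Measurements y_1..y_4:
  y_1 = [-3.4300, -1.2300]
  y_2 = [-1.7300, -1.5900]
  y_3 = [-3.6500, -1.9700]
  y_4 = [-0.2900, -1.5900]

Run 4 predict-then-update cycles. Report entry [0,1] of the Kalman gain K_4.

K[0,1] = 0.0163

step 1: x^-=[-0.8899, 0.0517]  P^-=[0.8625 -0.0414; -0.0414 0.5908]  S=[1.1795 -0.3584; -0.3584 1.0762]  K=[0.7510 0.0434; 0.0434 0.5715]  nu=[-2.5303, -1.4686]  x^+=[-2.8539, -0.8974]  P^+=[0.2185 0.0480; 0.0480 0.2549]
step 2: x^-=[-2.1338, -0.7839]  P^-=[0.5023 -0.0222; -0.0222 0.4289]  S=[0.8062 -0.2321; -0.2321 0.8903]  K=[0.6346 0.0220; 0.0125 0.4902]  nu=[0.2549, -1.2542]  x^+=[-1.9996, -1.3955]  P^+=[0.1837 0.0341; 0.0341 0.2176]
step 3: x^-=[-1.3187, -1.1704]  P^-=[0.4822 -0.0251; -0.0251 0.4040]  S=[0.7863 -0.2261; -0.2261 0.8658]  K=[0.6242 0.0171; 0.0069 0.4745]  nu=[-2.5536, -1.0766]  x^+=[-2.9311, -1.6989]  P^+=[0.1804 0.0315; 0.0315 0.2105]
step 4: x^-=[-2.0128, -1.4347]  P^-=[0.4805 -0.0255; -0.0255 0.3992]  S=[0.7846 -0.2253; -0.2253 0.8611]  K=[0.6233 0.0163; 0.0062 0.4714]  nu=[1.4502, -0.5780]  x^+=[-1.1183, -1.6982]  P^+=[0.1801 0.0311; 0.0311 0.2091]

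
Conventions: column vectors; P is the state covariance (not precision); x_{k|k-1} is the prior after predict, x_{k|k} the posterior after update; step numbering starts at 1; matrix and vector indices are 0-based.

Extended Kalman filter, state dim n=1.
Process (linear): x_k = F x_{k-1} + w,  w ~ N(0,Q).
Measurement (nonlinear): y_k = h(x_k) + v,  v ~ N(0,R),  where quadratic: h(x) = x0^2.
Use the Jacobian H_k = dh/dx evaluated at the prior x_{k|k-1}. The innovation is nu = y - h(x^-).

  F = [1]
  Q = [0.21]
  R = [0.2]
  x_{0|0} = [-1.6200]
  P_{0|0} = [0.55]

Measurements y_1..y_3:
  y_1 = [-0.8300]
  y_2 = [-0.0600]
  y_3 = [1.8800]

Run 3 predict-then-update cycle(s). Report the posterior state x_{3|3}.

step 1: x^-=[-1.6200]  P^-=[0.7600]  H_jac=[-3.2400]  S=[8.1782]  K=[-0.3011]  nu=[-3.4544]  x^+=[-0.5799]  P^+=[0.0186]
step 2: x^-=[-0.5799]  P^-=[0.2286]  H_jac=[-1.1598]  S=[0.5075]  K=[-0.5224]  nu=[-0.3963]  x^+=[-0.3729]  P^+=[0.0901]
step 3: x^-=[-0.3729]  P^-=[0.3001]  H_jac=[-0.7458]  S=[0.3669]  K=[-0.6100]  nu=[1.7410]  x^+=[-1.4348]  P^+=[0.1636]

x_post = [-1.4348]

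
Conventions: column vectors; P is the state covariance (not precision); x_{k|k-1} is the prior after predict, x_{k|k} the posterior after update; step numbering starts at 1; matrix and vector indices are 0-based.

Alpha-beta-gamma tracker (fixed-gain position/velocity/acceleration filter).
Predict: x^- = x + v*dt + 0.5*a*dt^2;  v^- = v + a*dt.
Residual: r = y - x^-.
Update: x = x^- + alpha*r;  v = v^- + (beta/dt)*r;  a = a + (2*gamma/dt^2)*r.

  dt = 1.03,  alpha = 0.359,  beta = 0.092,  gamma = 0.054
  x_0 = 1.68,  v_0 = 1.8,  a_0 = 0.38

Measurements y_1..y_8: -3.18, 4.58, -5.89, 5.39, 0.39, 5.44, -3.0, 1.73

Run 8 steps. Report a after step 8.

step 1: x_pred=3.7356  r=-6.9156  x^+=1.2529  v^+=1.5737  a^+=-0.3240
step 2: x_pred=2.7019  r=1.8781  x^+=3.3762  v^+=1.4077  a^+=-0.1328
step 3: x_pred=4.7557  r=-10.6457  x^+=0.9339  v^+=0.3200  a^+=-1.2165
step 4: x_pred=0.6182  r=4.7718  x^+=2.3313  v^+=-0.5068  a^+=-0.7308
step 5: x_pred=1.4216  r=-1.0316  x^+=1.0513  v^+=-1.3516  a^+=-0.8358
step 6: x_pred=-0.7842  r=6.2242  x^+=1.4503  v^+=-1.6566  a^+=-0.2022
step 7: x_pred=-0.3632  r=-2.6368  x^+=-1.3098  v^+=-2.1003  a^+=-0.4706
step 8: x_pred=-3.7228  r=5.4528  x^+=-1.7652  v^+=-2.0980  a^+=0.0845

a_post = 0.0845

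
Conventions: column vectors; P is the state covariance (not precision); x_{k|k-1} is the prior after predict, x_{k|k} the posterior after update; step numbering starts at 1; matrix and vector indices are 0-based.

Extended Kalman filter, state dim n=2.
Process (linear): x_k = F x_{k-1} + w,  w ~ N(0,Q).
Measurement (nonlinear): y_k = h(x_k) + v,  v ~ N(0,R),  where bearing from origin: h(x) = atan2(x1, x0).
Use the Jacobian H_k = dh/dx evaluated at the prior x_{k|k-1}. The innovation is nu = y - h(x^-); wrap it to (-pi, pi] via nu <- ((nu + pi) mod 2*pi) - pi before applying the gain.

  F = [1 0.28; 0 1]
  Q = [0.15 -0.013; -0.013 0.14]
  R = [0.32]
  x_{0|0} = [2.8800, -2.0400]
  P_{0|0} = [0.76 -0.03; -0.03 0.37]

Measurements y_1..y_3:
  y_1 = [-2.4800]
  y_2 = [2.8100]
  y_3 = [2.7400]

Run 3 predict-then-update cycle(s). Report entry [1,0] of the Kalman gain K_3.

K[1,0] = -0.1700

step 1: x^-=[2.3088, -2.0400]  P^-=[0.9222 0.0606; 0.0606 0.5100]  H_jac=[0.2149 0.2432]  S=[0.3991]  K=[0.5335; 0.3435]  nu=[-1.7563]  x^+=[1.3717, -2.6432]  P^+=[0.8086 -0.0125; -0.0125 0.4629]
step 2: x^-=[0.6316, -2.6432]  P^-=[0.9879 0.1041; 0.1041 0.6029]  H_jac=[0.3579 0.0855]  S=[0.4573]  K=[0.7926; 0.1942]  nu=[-2.1370]  x^+=[-1.0620, -3.0582]  P^+=[0.7006 0.0337; 0.0337 0.5857]
step 3: x^-=[-1.9184, -3.0582]  P^-=[0.9154 0.1847; 0.1847 0.7257]  H_jac=[0.2347 -0.1472]  S=[0.3734]  K=[0.5025; -0.1700]  nu=[-1.4122]  x^+=[-2.6280, -2.8181]  P^+=[0.8211 0.2166; 0.2166 0.7149]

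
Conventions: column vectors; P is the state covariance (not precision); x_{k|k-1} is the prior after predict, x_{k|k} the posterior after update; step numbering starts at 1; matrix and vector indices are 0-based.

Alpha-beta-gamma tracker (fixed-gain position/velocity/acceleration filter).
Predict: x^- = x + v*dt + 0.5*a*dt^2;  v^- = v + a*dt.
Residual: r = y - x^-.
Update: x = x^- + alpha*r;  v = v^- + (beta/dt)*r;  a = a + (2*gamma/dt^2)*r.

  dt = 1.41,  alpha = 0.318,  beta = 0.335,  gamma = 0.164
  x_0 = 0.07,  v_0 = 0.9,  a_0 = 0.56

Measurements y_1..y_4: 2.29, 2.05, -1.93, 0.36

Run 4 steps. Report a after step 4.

step 1: x_pred=1.8957  r=0.3943  x^+=2.0211  v^+=1.7833  a^+=0.6251
step 2: x_pred=5.1568  r=-3.1068  x^+=4.1689  v^+=1.9265  a^+=0.1125
step 3: x_pred=6.9970  r=-8.9270  x^+=4.1582  v^+=-0.0359  a^+=-1.3603
step 4: x_pred=2.7554  r=-2.3954  x^+=1.9937  v^+=-2.5230  a^+=-1.7555

a_post = -1.7555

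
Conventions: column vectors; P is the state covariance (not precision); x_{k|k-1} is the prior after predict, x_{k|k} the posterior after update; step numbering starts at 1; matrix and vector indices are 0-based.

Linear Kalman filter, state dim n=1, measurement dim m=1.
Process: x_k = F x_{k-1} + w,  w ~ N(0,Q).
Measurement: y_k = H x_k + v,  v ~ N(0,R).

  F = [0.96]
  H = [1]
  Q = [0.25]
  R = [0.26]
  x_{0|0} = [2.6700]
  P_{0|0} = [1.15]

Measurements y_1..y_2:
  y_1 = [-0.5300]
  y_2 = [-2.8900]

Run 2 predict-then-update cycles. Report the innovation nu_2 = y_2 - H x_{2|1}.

innov = [-2.8730]

step 1: x^-=[2.5632]  P^-=[1.3098]  S=[1.5698]  K=[0.8344]  nu=[-3.0932]  x^+=[-0.0177]  P^+=[0.2169]
step 2: x^-=[-0.0170]  P^-=[0.4499]  S=[0.7099]  K=[0.6338]  nu=[-2.8730]  x^+=[-1.8378]  P^+=[0.1648]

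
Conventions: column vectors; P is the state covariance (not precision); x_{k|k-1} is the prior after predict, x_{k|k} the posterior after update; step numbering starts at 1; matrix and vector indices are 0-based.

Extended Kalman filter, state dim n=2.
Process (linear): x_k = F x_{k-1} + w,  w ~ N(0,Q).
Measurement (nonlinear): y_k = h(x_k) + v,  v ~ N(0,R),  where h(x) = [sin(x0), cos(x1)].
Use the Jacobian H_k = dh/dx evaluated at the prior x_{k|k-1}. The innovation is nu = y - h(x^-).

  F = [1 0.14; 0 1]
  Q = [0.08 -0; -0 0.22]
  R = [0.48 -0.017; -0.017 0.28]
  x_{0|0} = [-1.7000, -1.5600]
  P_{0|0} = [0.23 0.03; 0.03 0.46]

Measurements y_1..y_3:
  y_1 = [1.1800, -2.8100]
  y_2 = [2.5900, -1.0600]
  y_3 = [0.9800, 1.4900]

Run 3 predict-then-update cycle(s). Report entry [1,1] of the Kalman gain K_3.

K[1,1] = -0.6547

step 1: x^-=[-1.9184, -1.5600]  P^-=[0.3274 0.0944; 0.0944 0.6800]  H_jac=[-0.3406 0.0000; 0.0000 0.9999]  S=[0.5180 -0.0492; -0.0492 0.9599]  K=[-0.2070 0.0877; 0.0052 0.7086]  nu=[2.1202, -2.8208]  x^+=[-2.6047, -3.5479]  P^+=[0.2960 0.0281; 0.0281 0.1983]
step 2: x^-=[-3.1015, -3.5479]  P^-=[0.3878 0.0559; 0.0559 0.4183]  H_jac=[-0.9992 0.0000; 0.0000 -0.3952]  S=[0.8672 0.0051; 0.0051 0.3453]  K=[-0.4465 -0.0574; -0.0616 -0.4779]  nu=[2.6301, -0.1414]  x^+=[-4.2677, -3.6423]  P^+=[0.2135 0.0214; 0.0214 0.3359]
step 3: x^-=[-4.7776, -3.6423]  P^-=[0.3061 0.0685; 0.0685 0.5559]  H_jac=[0.0652 0.0000; 0.0000 -0.4800]  S=[0.4813 -0.0191; -0.0191 0.4081]  K=[0.0383 -0.0787; -0.0168 -0.6547]  nu=[-0.0179, 2.3673]  x^+=[-4.9647, -5.1917]  P^+=[0.3028 0.0473; 0.0473 0.3813]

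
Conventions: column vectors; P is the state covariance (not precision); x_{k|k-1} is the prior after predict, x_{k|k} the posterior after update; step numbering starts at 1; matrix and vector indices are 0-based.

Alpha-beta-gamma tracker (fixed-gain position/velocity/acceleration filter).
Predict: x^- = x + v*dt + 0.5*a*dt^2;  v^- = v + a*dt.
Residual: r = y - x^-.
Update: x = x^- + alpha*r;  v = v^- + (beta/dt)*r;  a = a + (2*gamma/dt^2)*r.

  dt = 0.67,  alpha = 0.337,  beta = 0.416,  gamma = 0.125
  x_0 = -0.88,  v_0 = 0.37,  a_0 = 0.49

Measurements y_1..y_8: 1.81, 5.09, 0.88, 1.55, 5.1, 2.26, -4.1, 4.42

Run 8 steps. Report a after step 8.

step 1: x_pred=-0.5221  r=2.3321  x^+=0.2638  v^+=2.1463  a^+=1.7888
step 2: x_pred=2.1033  r=2.9867  x^+=3.1098  v^+=5.1992  a^+=3.4521
step 3: x_pred=7.3681  r=-6.4881  x^+=5.1816  v^+=3.4837  a^+=-0.1612
step 4: x_pred=7.4795  r=-5.9295  x^+=5.4813  v^+=-0.3059  a^+=-3.4635
step 5: x_pred=4.4989  r=0.6011  x^+=4.7015  v^+=-2.2533  a^+=-3.1287
step 6: x_pred=2.4896  r=-0.2296  x^+=2.4122  v^+=-4.4920  a^+=-3.2566
step 7: x_pred=-1.3284  r=-2.7716  x^+=-2.2624  v^+=-8.3948  a^+=-4.8001
step 8: x_pred=-8.9643  r=13.3843  x^+=-4.4538  v^+=-3.3006  a^+=2.6538

a_post = 2.6538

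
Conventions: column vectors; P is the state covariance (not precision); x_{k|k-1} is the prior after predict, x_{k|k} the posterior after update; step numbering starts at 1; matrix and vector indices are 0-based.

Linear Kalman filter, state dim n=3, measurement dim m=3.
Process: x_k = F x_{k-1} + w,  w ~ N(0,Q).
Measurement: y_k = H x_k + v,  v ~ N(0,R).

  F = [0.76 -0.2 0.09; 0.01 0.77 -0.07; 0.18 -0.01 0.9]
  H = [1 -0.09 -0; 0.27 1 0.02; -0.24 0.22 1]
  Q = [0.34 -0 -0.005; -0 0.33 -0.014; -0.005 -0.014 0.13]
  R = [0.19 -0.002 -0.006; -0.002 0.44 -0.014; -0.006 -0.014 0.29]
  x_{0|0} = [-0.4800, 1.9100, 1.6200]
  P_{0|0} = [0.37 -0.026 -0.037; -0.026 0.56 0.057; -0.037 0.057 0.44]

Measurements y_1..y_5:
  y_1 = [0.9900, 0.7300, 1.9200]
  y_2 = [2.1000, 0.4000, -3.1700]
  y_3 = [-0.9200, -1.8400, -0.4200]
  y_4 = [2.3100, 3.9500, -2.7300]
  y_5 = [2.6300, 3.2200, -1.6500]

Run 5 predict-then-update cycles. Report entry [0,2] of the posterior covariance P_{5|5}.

P_post[0,2] = 0.0203

step 1: x^-=[-0.6010, 1.3525, 1.3525]  P^-=[0.5805 -0.0947 0.0473; -0.0947 0.6577 -0.0093; 0.0473 -0.0093 0.4855]  S=[0.7928 0.0041 -0.1331; 0.0041 1.0892 0.1231; -0.1331 0.1231 0.8240]  K=[0.7382 0.0580 -0.0264; -0.1842 0.5722 0.0767; 0.1630 -0.0572 0.6078]  nu=[1.7127, -0.4873, 0.1257]  x^+=[0.6317, 0.7679, 1.7360]  P^+=[0.1391 -0.0136 0.0235; -0.0136 0.2556 -0.0442; 0.0235 -0.0442 0.1914]
step 2: x^-=[0.4827, 0.4760, 1.6684]  P^-=[0.4410 -0.0523 0.0551; -0.0523 0.4870 -0.0604; 0.0551 -0.0604 0.2981]  S=[0.6444 0.0234 -0.0736; 0.0234 0.9292 0.0339; -0.0736 0.0339 0.5896]  K=[0.6870 0.0566 -0.0231; -0.1619 0.5098 0.0511; 0.1514 -0.0640 0.4832]  nu=[1.6601, -0.2397, -4.8273]  x^+=[1.7213, -0.1614, -0.3974]  P^+=[0.1295 -0.0116 0.0220; -0.0116 0.2279 -0.0443; 0.0220 -0.0443 0.1551]
step 3: x^-=[1.3047, -0.0793, -0.0462]  P^-=[0.4333 -0.0467 0.0497; -0.0467 0.4705 -0.0577; 0.0497 -0.0577 0.2679]  S=[0.6355 0.0282 -0.0757; 0.0282 0.9152 0.0304; -0.0757 0.0304 0.5613]  K=[0.6828 0.0577 -0.0261; -0.1560 0.5021 0.0533; 0.1434 -0.0621 0.4561]  nu=[-2.2319, -2.1121, -0.0432]  x^+=[-0.3399, -0.7938, -0.2548]  P^+=[0.1288 -0.0108 0.0208; -0.0108 0.2242 -0.0426; 0.0208 -0.0426 0.1466]
step 4: x^-=[-0.1225, -0.5968, -0.2826]  P^-=[0.4322 -0.0454 0.0477; -0.0454 0.4681 -0.0558; 0.0477 -0.0558 0.2605]  S=[0.6342 0.0293 -0.0773; 0.0293 0.9135 0.0310; -0.0773 0.0310 0.5554]  K=[0.6820 0.0581 -0.0273; -0.1545 0.5009 0.0551; 0.1407 -0.0611 0.4493]  nu=[2.3788, 4.5855, -2.3455]  x^+=[1.8302, 1.2033, -1.2818]  P^+=[0.1287 -0.0106 0.0204; -0.0106 0.2236 -0.0418; 0.0204 -0.0418 0.1444]
step 5: x^-=[1.0350, 1.0345, -0.8362]  P^-=[0.4319 -0.0451 0.0471; -0.0451 0.4676 -0.0551; 0.0471 -0.0551 0.2586]  S=[0.6338 0.0296 -0.0778; 0.0296 0.9132 0.0313; -0.0778 0.0313 0.5540]  K=[0.6818 0.0582 -0.0276; -0.1540 0.5006 0.0558; 0.1398 -0.0607 0.4475]  nu=[1.6881, 1.9227, -0.7930]  x^+=[2.3197, 1.6928, -1.0717]  P^+=[0.1286 -0.0105 0.0203; -0.0105 0.2235 -0.0416; 0.0203 -0.0416 0.1438]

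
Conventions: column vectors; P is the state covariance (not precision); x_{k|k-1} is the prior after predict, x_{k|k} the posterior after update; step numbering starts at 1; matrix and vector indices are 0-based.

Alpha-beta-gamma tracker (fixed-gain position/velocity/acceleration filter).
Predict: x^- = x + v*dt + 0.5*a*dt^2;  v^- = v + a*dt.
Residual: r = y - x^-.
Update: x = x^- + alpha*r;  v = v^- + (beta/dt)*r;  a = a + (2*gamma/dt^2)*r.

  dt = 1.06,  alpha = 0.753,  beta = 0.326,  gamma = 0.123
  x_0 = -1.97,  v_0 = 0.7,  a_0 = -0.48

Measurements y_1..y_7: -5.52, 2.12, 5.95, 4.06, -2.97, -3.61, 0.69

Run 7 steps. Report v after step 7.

v_post = -2.5821

step 1: x_pred=-1.4977  r=-4.0223  x^+=-4.5265  v^+=-1.0459  a^+=-1.3606
step 2: x_pred=-6.3995  r=8.5195  x^+=0.0157  v^+=0.1320  a^+=0.5046
step 3: x_pred=0.4391  r=5.5109  x^+=4.5888  v^+=2.3618  a^+=1.7112
step 4: x_pred=8.0536  r=-3.9936  x^+=5.0464  v^+=2.9474  a^+=0.8368
step 5: x_pred=8.6407  r=-11.6107  x^+=-0.1021  v^+=0.2635  a^+=-1.7052
step 6: x_pred=-0.7808  r=-2.8292  x^+=-2.9112  v^+=-2.4141  a^+=-2.3247
step 7: x_pred=-6.7762  r=7.4662  x^+=-1.1541  v^+=-2.5821  a^+=-0.6900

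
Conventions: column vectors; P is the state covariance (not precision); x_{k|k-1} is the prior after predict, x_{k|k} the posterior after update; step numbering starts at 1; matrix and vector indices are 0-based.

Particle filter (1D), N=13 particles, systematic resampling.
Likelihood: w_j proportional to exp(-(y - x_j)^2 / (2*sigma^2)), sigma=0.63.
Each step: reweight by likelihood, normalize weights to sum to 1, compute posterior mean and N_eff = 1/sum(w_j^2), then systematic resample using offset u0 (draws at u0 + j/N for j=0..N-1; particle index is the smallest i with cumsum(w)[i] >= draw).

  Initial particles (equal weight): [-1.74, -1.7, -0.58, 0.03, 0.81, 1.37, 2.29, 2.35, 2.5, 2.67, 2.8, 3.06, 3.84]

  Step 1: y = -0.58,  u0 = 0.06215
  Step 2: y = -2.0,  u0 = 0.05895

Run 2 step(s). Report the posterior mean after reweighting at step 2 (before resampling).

step 1: w=[0.0869, 0.0975, 0.4736, 0.2964, 0.0415, 0.0039, 0.0000, 0.0000, 0.0000, 0.0000, 0.0000, 0.0000, 0.0000]  mean=-0.5438  Neff=3.0212  idx=[0, 1, 2, 2, 2, 2, 2, 2, 3, 3, 3, 3, 4]
step 2: w=[0.3981, 0.3871, 0.0342, 0.0342, 0.0342, 0.0342, 0.0342, 0.0342, 0.0024, 0.0024, 0.0024, 0.0024, 0.0000]  mean=-1.4695  Neff=3.1708  idx=[0, 0, 0, 0, 0, 1, 1, 1, 1, 1, 3, 5, 7]

post_mean = -1.4695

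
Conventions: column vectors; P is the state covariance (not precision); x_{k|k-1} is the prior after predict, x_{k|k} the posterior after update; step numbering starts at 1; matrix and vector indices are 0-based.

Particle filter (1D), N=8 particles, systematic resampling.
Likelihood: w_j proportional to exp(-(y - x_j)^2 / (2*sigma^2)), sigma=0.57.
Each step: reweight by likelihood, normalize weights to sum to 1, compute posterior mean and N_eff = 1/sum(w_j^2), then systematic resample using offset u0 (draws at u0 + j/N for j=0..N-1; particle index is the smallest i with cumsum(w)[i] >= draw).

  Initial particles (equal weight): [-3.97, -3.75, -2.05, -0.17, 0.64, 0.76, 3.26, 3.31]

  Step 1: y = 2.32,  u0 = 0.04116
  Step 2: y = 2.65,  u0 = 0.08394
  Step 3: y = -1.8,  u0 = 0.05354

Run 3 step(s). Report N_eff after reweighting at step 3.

N_eff = 7.2147

step 1: w=[0.0000, 0.0000, 0.0000, 0.0001, 0.0252, 0.0459, 0.4988, 0.4299]  mean=3.1001  Neff=2.2917  idx=[5, 6, 6, 6, 6, 7, 7, 7]
step 2: w=[0.0011, 0.1486, 0.1486, 0.1486, 0.1486, 0.1348, 0.1348, 0.1348]  mean=3.2775  Neff=6.9990  idx=[1, 2, 3, 4, 4, 5, 6, 7]
step 3: w=[0.1569, 0.1569, 0.1569, 0.1569, 0.1569, 0.0718, 0.0718, 0.0718]  mean=3.2708  Neff=7.2147  idx=[0, 1, 1, 2, 3, 4, 5, 7]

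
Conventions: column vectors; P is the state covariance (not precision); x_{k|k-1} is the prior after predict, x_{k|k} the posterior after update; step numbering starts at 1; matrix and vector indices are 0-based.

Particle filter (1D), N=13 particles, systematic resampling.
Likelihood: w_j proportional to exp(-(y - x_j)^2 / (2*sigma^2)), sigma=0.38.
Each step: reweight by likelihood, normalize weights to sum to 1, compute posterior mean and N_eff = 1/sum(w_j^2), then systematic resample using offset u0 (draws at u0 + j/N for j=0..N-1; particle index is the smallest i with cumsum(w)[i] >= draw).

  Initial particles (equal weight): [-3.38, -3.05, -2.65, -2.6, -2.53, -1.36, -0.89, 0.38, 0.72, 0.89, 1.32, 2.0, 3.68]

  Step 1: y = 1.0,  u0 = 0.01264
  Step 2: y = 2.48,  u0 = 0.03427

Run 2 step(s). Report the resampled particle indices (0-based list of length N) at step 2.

step 1: w=[0.0000, 0.0000, 0.0000, 0.0000, 0.0000, 0.0000, 0.0000, 0.0972, 0.2804, 0.3528, 0.2581, 0.0115, 0.0000]  mean=0.9165  Neff=3.5808  idx=[7, 7, 8, 8, 8, 9, 9, 9, 9, 9, 10, 10, 10]
step 2: w=[0.0000, 0.0000, 0.0008, 0.0008, 0.0008, 0.0054, 0.0054, 0.0054, 0.0054, 0.0054, 0.3236, 0.3236, 0.3236]  mean=1.3070  Neff=3.1819  idx=[10, 10, 10, 10, 10, 11, 11, 11, 11, 12, 12, 12, 12]

resampled_idx = [10, 10, 10, 10, 10, 11, 11, 11, 11, 12, 12, 12, 12]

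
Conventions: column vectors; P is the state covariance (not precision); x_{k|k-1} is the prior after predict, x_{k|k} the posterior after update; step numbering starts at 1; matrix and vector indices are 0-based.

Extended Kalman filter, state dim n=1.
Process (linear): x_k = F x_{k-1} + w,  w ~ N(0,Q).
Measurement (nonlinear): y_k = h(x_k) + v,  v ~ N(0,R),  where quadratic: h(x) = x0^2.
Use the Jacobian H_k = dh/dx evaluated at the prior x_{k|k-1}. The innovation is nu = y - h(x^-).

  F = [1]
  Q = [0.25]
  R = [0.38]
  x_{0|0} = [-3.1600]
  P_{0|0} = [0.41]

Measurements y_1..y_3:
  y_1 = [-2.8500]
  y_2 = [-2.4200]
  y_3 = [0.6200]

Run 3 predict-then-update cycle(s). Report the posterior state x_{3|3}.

x_post = [0.2274]

step 1: x^-=[-3.1600]  P^-=[0.6600]  H_jac=[-6.3200]  S=[26.7420]  K=[-0.1560]  nu=[-12.8356]  x^+=[-1.1579]  P^+=[0.0094]
step 2: x^-=[-1.1579]  P^-=[0.2594]  H_jac=[-2.3158]  S=[1.7711]  K=[-0.3392]  nu=[-3.7608]  x^+=[0.1176]  P^+=[0.0557]
step 3: x^-=[0.1176]  P^-=[0.3057]  H_jac=[0.2352]  S=[0.3969]  K=[0.1811]  nu=[0.6062]  x^+=[0.2274]  P^+=[0.2926]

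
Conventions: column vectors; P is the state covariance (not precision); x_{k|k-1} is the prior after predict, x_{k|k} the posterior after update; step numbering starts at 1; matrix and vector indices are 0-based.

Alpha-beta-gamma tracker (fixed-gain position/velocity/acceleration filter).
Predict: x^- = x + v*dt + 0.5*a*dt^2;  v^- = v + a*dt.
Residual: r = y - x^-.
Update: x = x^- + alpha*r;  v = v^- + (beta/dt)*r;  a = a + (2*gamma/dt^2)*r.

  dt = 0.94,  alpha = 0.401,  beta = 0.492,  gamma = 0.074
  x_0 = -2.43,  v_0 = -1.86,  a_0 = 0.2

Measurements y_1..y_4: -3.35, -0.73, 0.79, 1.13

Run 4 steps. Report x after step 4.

step 1: x_pred=-4.0900  r=0.7400  x^+=-3.7933  v^+=-1.2847  a^+=0.3240
step 2: x_pred=-4.8577  r=4.1277  x^+=-3.2025  v^+=1.1803  a^+=1.0153
step 3: x_pred=-1.6444  r=2.4344  x^+=-0.6682  v^+=3.4089  a^+=1.4231
step 4: x_pred=3.1649  r=-2.0349  x^+=2.3489  v^+=3.6816  a^+=1.0823

x_post = 2.3489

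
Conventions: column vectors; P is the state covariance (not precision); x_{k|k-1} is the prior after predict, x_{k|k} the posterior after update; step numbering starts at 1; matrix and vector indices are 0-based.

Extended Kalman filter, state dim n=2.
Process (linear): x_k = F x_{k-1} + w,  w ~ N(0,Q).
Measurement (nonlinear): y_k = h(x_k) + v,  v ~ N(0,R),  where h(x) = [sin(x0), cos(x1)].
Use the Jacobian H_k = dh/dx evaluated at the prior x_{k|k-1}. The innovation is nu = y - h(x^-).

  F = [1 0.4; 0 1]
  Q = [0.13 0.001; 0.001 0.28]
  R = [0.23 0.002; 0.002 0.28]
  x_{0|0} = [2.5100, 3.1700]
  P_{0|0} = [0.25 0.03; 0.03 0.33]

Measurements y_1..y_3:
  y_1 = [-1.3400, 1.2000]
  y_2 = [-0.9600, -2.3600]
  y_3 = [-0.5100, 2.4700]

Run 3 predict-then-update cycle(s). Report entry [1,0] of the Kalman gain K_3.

K[1,0] = 0.2049

step 1: x^-=[3.7780, 3.1700]  P^-=[0.4568 0.1630; 0.1630 0.6100]  H_jac=[-0.8042 0.0000; 0.0000 0.0284]  S=[0.5255 -0.0017; -0.0017 0.2805]  K=[-0.6991 0.0122; -0.2493 0.0602]  nu=[-0.7457, 2.1996]  x^+=[4.3262, 3.4884]  P^+=[0.1999 0.0711; 0.0711 0.5763]
step 2: x^-=[5.7215, 3.4884]  P^-=[0.4790 0.3027; 0.3027 0.8563]  H_jac=[0.8464 0.0000; 0.0000 0.3399]  S=[0.5732 0.0891; 0.0891 0.3789]  K=[0.6904 0.1092; 0.3400 0.6882]  nu=[-0.4274, -1.4195]  x^+=[5.2714, 2.3662]  P^+=[0.1879 0.0940; 0.0940 0.5689]
step 3: x^-=[6.2179, 2.3662]  P^-=[0.4841 0.3226; 0.3226 0.8489]  H_jac=[0.9979 0.0000; 0.0000 -0.7000]  S=[0.7121 -0.2233; -0.2233 0.6960]  K=[0.6412 -0.1187; 0.2049 -0.7881]  nu=[-0.4448, 3.1842]  x^+=[5.5548, -0.2343]  P^+=[0.1476 0.0456; 0.0456 0.3147]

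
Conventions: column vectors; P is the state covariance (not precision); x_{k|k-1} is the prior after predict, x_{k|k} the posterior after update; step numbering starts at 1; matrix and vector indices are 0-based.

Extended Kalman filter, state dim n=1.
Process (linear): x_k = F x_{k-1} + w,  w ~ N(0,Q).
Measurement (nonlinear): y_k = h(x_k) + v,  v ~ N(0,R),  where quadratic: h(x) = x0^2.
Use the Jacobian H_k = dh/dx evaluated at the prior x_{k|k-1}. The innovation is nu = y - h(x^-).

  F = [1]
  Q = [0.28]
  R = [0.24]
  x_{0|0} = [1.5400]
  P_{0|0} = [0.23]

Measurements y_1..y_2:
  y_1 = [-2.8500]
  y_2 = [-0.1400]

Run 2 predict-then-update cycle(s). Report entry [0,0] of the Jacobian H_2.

step 1: x^-=[1.5400]  P^-=[0.5100]  H_jac=[3.0800]  S=[5.0781]  K=[0.3093]  nu=[-5.2216]  x^+=[-0.0752]  P^+=[0.0241]
step 2: x^-=[-0.0752]  P^-=[0.3041]  H_jac=[-0.1504]  S=[0.2469]  K=[-0.1853]  nu=[-0.1457]  x^+=[-0.0482]  P^+=[0.2956]

H_jac[0,0] = -0.1504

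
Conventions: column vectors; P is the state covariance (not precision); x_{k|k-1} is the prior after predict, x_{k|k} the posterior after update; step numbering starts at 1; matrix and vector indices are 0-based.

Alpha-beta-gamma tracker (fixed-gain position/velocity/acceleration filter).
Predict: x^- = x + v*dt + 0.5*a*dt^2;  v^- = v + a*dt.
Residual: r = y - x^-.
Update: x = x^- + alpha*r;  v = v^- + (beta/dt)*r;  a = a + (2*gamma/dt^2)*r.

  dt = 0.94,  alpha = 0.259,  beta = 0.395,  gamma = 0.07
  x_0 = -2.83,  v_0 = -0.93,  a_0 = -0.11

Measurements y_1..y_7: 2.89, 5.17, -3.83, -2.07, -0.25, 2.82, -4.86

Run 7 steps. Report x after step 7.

step 1: x_pred=-3.7528  r=6.6428  x^+=-2.0323  v^+=1.7580  a^+=0.9425
step 2: x_pred=0.0366  r=5.1334  x^+=1.3661  v^+=4.8011  a^+=1.7559
step 3: x_pred=6.6549  r=-10.4849  x^+=3.9393  v^+=2.0457  a^+=0.0946
step 4: x_pred=5.9040  r=-7.9740  x^+=3.8388  v^+=-1.2162  a^+=-1.1688
step 5: x_pred=2.1792  r=-2.4292  x^+=1.5500  v^+=-3.3356  a^+=-1.5537
step 6: x_pred=-2.2719  r=5.0919  x^+=-0.9531  v^+=-2.6564  a^+=-0.7469
step 7: x_pred=-3.7802  r=-1.0798  x^+=-4.0598  v^+=-3.8123  a^+=-0.9180

x_post = -4.0598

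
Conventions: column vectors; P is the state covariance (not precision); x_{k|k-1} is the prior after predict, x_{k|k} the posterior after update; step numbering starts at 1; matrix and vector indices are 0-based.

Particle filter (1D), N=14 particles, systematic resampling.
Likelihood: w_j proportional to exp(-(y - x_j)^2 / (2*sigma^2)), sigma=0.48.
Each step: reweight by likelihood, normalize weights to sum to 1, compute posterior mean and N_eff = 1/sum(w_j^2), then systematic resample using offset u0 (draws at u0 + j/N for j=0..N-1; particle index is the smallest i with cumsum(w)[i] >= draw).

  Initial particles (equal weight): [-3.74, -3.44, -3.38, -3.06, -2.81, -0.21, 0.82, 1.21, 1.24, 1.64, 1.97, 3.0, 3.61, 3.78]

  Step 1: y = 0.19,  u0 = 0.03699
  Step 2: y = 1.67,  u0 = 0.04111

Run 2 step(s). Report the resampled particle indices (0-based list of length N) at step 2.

step 1: w=[0.0000, 0.0000, 0.0000, 0.0000, 0.0000, 0.5287, 0.3162, 0.0782, 0.0684, 0.0078, 0.0008, 0.0000, 0.0000, 0.0000]  mean=0.3420  Neff=2.5622  idx=[5, 5, 5, 5, 5, 5, 5, 6, 6, 6, 6, 6, 7, 8]
step 2: w=[0.0002, 0.0002, 0.0002, 0.0002, 0.0002, 0.0002, 0.0002, 0.0888, 0.0888, 0.0888, 0.0888, 0.0888, 0.2692, 0.2853]  mean=1.0434  Neff=5.1734  idx=[7, 8, 9, 9, 10, 11, 12, 12, 12, 12, 13, 13, 13, 13]

resampled_idx = [7, 8, 9, 9, 10, 11, 12, 12, 12, 12, 13, 13, 13, 13]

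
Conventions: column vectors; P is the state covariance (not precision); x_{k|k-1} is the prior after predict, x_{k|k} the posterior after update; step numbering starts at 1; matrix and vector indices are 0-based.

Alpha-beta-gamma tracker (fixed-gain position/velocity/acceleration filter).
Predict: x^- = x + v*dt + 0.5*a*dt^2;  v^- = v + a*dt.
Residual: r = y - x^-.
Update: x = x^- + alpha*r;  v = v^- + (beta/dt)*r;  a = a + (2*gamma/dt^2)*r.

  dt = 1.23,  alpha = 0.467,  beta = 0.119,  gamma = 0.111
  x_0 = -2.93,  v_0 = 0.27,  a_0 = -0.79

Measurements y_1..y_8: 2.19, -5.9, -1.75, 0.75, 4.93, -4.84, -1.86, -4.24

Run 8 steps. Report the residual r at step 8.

step 1: x_pred=-3.1955  r=5.3855  x^+=-0.6805  v^+=-0.1807  a^+=0.0003
step 2: x_pred=-0.9025  r=-4.9975  x^+=-3.2363  v^+=-0.6638  a^+=-0.7331
step 3: x_pred=-4.6074  r=2.8574  x^+=-3.2730  v^+=-1.2891  a^+=-0.3138
step 4: x_pred=-5.0959  r=5.8459  x^+=-2.3659  v^+=-1.1094  a^+=0.5440
step 5: x_pred=-3.3189  r=8.2489  x^+=0.5333  v^+=0.3578  a^+=1.7545
step 6: x_pred=2.3006  r=-7.1406  x^+=-1.0341  v^+=1.8250  a^+=0.7067
step 7: x_pred=1.7452  r=-3.6052  x^+=0.0616  v^+=2.3454  a^+=0.1777
step 8: x_pred=3.0808  r=-7.3208  x^+=-0.3380  v^+=1.8556  a^+=-0.8966

resid = -7.3208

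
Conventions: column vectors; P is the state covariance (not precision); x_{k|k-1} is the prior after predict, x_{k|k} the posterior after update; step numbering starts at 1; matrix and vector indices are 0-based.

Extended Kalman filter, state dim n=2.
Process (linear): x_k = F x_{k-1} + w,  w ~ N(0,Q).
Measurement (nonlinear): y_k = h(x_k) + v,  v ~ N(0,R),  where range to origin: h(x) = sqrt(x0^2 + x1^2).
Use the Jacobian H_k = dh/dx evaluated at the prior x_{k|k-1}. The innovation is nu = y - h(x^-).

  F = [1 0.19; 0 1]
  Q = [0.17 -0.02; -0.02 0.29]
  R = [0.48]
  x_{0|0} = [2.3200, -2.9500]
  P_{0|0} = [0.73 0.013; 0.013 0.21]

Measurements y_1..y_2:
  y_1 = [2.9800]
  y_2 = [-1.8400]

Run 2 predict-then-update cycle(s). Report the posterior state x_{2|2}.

step 1: x^-=[1.7595, -2.9500]  P^-=[0.9125 0.0329; 0.0329 0.5000]  H_jac=[0.5122 -0.8588]  S=[1.0593]  K=[0.4146; -0.3895]  nu=[-0.4549]  x^+=[1.5709, -2.7728]  P^+=[0.7304 0.2039; 0.2039 0.3393]
step 2: x^-=[1.0441, -2.7728]  P^-=[0.9902 0.2484; 0.2484 0.6293]  H_jac=[0.3524 -0.9359]  S=[0.9903]  K=[0.1176; -0.5063]  nu=[-4.8029]  x^+=[0.4793, -0.3410]  P^+=[0.9765 0.3074; 0.3074 0.3754]

x_post = [0.4793, -0.3410]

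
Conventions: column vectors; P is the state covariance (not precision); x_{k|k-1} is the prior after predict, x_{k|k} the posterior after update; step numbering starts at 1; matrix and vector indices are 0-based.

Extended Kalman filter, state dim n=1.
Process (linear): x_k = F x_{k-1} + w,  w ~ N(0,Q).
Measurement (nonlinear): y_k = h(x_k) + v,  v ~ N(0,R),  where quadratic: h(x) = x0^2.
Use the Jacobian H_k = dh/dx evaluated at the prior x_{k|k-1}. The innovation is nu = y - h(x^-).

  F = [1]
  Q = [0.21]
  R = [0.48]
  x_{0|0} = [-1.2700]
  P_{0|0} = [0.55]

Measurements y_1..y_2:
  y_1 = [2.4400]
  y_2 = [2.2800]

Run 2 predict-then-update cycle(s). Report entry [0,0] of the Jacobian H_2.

step 1: x^-=[-1.2700]  P^-=[0.7600]  H_jac=[-2.5400]  S=[5.3832]  K=[-0.3586]  nu=[0.8271]  x^+=[-1.5666]  P^+=[0.0678]
step 2: x^-=[-1.5666]  P^-=[0.2778]  H_jac=[-3.1332]  S=[3.2068]  K=[-0.2714]  nu=[-0.1742]  x^+=[-1.5193]  P^+=[0.0416]

H_jac[0,0] = -3.1332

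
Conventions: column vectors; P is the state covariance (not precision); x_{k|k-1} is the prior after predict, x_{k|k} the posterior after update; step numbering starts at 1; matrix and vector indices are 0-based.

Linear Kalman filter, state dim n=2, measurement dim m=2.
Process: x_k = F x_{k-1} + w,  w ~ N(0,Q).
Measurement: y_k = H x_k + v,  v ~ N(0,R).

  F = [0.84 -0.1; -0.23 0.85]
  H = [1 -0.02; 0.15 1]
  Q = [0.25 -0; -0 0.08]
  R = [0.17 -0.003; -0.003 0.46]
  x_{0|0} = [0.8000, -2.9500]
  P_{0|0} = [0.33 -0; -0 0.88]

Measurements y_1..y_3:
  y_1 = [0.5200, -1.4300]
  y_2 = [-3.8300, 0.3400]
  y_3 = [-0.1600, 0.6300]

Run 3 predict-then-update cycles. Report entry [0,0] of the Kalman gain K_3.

K[0,0] = 0.6626

step 1: x^-=[0.9670, -2.6915]  P^-=[0.4916 -0.1386; -0.1386 0.7333]  S=[0.6675 -0.0821; -0.0821 1.1628]  K=[0.7403 -0.0035; -0.1556 0.6018]  nu=[-0.5008, 1.1165]  x^+=[0.5923, -1.9417]  P^+=[0.1254 -0.0226; -0.0226 0.2807]
step 2: x^-=[0.6917, -1.7867]  P^-=[0.3451 -0.0648; -0.0648 0.2983]  S=[0.5178 -0.0218; -0.0218 0.7466]  K=[0.6690 0.0021; -0.1205 0.3830]  nu=[-4.5575, 2.0230]  x^+=[-2.3532, -0.4628]  P^+=[0.1134 -0.0180; -0.0180 0.1792]
step 3: x^-=[-1.9304, 0.1479]  P^-=[0.3348 -0.0504; -0.0504 0.2226]  S=[0.5069 -0.0075; -0.0075 0.6750]  K=[0.6626 0.0071; -0.1036 0.3174]  nu=[1.7734, 0.7717]  x^+=[-0.7500, 0.2091]  P^+=[0.1123 -0.0156; -0.0156 0.1486]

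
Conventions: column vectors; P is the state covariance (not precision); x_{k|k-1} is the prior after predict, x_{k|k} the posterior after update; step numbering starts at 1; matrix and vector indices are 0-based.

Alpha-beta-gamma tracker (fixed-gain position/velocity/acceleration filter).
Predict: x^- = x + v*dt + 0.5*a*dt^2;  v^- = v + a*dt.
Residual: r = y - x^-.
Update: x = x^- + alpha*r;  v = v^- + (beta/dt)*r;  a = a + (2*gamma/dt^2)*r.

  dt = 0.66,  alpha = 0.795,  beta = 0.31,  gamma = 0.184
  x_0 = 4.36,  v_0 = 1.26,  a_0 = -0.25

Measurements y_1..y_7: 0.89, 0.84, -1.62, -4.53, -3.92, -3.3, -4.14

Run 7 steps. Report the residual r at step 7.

step 1: x_pred=5.1372  r=-4.2472  x^+=1.7607  v^+=-0.8999  a^+=-3.8380
step 2: x_pred=0.3308  r=0.5092  x^+=0.7356  v^+=-3.1938  a^+=-3.4079
step 3: x_pred=-2.1145  r=0.4945  x^+=-1.7214  v^+=-5.2107  a^+=-2.9901
step 4: x_pred=-5.8117  r=1.2817  x^+=-4.7928  v^+=-6.5822  a^+=-1.9073
step 5: x_pred=-9.5524  r=5.6324  x^+=-5.0746  v^+=-5.1955  a^+=2.8510
step 6: x_pred=-7.8827  r=4.5827  x^+=-4.2395  v^+=-1.1613  a^+=6.7226
step 7: x_pred=-3.5417  r=-0.5983  x^+=-4.0174  v^+=2.9946  a^+=6.2171

resid = -0.5983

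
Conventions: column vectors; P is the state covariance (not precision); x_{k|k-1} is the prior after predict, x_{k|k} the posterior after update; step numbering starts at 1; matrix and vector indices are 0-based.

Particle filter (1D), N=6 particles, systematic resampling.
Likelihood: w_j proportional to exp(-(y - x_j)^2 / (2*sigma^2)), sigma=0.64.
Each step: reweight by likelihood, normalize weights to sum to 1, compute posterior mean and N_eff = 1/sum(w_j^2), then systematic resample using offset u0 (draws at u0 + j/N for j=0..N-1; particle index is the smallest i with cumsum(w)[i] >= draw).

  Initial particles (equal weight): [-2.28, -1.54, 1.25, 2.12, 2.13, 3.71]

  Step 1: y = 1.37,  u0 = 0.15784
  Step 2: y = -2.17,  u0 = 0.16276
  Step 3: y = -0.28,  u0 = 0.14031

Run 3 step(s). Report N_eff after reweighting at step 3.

step 1: w=[0.0000, 0.0000, 0.4960, 0.2540, 0.2494, 0.0006]  mean=1.6920  Neff=2.6832  idx=[2, 2, 2, 3, 4, 4]
step 2: w=[0.3332, 0.3332, 0.3332, 0.0001, 0.0001, 0.0001]  mean=1.2502  Neff=3.0016  idx=[0, 0, 1, 1, 2, 2]
step 3: w=[0.1667, 0.1667, 0.1667, 0.1667, 0.1667, 0.1667]  mean=1.2500  Neff=6.0000  idx=[0, 1, 2, 3, 4, 5]

N_eff = 6.0000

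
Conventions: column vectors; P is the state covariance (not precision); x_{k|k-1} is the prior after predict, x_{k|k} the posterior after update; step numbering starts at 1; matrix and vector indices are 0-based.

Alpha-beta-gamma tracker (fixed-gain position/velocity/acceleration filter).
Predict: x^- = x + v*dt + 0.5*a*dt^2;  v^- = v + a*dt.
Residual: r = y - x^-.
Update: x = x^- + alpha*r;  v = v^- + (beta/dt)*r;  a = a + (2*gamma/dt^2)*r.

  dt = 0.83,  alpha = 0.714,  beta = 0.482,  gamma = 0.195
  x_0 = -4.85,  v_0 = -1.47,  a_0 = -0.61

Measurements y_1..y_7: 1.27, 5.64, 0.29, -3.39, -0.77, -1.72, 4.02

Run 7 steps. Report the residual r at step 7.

resid = 13.3599

step 1: x_pred=-6.2802  r=7.5502  x^+=-0.8894  v^+=2.4083  a^+=3.6643
step 2: x_pred=2.3717  r=3.2683  x^+=4.7053  v^+=7.3477  a^+=5.5146
step 3: x_pred=12.7033  r=-12.4133  x^+=3.8402  v^+=4.7161  a^+=-1.5128
step 4: x_pred=7.2334  r=-10.6234  x^+=-0.3517  v^+=-2.7089  a^+=-7.5270
step 5: x_pred=-5.1927  r=4.4227  x^+=-2.0349  v^+=-6.3879  a^+=-5.0232
step 6: x_pred=-9.0671  r=7.3471  x^+=-3.8213  v^+=-6.2905  a^+=-0.8639
step 7: x_pred=-9.3399  r=13.3599  x^+=0.1991  v^+=0.7509  a^+=6.6995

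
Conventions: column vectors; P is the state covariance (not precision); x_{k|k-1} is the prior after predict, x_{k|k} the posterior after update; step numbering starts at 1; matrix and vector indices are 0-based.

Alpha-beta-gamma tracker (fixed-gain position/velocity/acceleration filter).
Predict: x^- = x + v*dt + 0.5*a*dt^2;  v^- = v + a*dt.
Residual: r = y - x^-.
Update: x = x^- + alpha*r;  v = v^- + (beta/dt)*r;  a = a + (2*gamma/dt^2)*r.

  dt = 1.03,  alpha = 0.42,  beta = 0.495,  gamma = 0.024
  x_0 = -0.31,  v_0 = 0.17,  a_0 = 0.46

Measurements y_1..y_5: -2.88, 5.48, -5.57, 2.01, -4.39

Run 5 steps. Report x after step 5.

x_post = -1.3468

step 1: x_pred=0.1091  r=-2.9891  x^+=-1.1463  v^+=-0.7927  a^+=0.3248
step 2: x_pred=-1.7905  r=7.2705  x^+=1.2631  v^+=3.0359  a^+=0.6537
step 3: x_pred=4.7368  r=-10.3068  x^+=0.4079  v^+=-1.2441  a^+=0.1874
step 4: x_pred=-0.7740  r=2.7840  x^+=0.3953  v^+=0.2869  a^+=0.3133
step 5: x_pred=0.8570  r=-5.2470  x^+=-1.3468  v^+=-1.9120  a^+=0.0759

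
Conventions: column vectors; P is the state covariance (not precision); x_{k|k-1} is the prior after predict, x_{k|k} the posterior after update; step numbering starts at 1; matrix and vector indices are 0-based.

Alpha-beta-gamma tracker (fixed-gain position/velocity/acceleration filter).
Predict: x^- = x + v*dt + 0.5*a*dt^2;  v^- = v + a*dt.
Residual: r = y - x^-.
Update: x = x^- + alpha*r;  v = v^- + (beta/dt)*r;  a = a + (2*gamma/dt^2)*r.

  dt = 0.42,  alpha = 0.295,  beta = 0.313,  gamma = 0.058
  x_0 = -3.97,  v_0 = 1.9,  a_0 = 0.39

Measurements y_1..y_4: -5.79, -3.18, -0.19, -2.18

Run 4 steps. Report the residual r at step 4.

resid = -0.6322

step 1: x_pred=-3.1376  r=-2.6524  x^+=-3.9201  v^+=0.0871  a^+=-1.3542
step 2: x_pred=-4.0029  r=0.8229  x^+=-3.7601  v^+=0.1316  a^+=-0.8131
step 3: x_pred=-3.7766  r=3.5866  x^+=-2.7185  v^+=2.4630  a^+=1.5455
step 4: x_pred=-1.5478  r=-0.6322  x^+=-1.7343  v^+=2.6409  a^+=1.1297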